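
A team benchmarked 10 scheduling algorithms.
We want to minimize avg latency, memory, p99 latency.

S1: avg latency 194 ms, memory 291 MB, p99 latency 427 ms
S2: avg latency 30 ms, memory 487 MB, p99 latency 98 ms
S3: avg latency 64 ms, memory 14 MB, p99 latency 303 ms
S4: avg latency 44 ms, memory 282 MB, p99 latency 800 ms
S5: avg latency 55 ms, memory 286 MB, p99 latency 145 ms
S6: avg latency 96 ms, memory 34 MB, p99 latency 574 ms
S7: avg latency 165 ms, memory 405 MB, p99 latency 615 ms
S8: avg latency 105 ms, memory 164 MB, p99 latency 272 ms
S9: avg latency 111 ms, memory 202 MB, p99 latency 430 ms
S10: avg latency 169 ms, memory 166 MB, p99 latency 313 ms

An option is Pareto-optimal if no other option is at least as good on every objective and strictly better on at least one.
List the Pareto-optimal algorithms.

S1: dominated by S3 (avg latency 64≤194, memory 14≤291, p99 latency 303≤427).
S2: not dominated (best avg latency).
S3: not dominated (best memory).
S4: not dominated.
S5: not dominated.
S6: dominated by S3 (avg latency 64≤96, memory 14≤34, p99 latency 303≤574).
S7: dominated by S3 (avg latency 64≤165, memory 14≤405, p99 latency 303≤615).
S8: not dominated.
S9: dominated by S3 (avg latency 64≤111, memory 14≤202, p99 latency 303≤430).
S10: dominated by S3 (avg latency 64≤169, memory 14≤166, p99 latency 303≤313).

S2, S3, S4, S5, S8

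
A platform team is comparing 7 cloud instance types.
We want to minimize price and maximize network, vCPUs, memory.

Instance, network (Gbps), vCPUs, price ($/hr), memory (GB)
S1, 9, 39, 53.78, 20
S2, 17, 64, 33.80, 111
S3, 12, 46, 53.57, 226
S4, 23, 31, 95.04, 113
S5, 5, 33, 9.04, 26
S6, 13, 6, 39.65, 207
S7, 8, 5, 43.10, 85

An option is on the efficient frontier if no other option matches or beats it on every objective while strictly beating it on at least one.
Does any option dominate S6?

No

S1: worse on network (9 vs 13).
S2: worse on memory (111 vs 207).
S3: worse on network (12 vs 13).
S4: worse on price (95.04 vs 39.65).
S5: worse on network (5 vs 13).
S7: worse on network (8 vs 13).
No option is at least as good as S6 on every objective and strictly better on one.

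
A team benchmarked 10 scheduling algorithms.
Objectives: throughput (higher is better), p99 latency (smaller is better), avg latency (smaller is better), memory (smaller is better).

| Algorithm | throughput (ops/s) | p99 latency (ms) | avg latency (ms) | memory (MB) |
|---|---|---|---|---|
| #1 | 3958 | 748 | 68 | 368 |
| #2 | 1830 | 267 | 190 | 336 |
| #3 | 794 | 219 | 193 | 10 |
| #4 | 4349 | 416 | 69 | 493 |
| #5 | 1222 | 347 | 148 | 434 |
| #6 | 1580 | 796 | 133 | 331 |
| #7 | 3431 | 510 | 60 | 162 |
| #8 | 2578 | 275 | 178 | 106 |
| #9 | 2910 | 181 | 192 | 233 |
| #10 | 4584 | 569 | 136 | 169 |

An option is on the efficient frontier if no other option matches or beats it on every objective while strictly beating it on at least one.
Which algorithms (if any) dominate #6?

#7

#7: throughput 3431≥1580, p99 latency 510≤796, avg latency 60≤133, memory 162≤331 — dominates #6.
Others (#1, #2, #3, #4, #5, #8, #9, #10) are each worse than #6 on at least one objective.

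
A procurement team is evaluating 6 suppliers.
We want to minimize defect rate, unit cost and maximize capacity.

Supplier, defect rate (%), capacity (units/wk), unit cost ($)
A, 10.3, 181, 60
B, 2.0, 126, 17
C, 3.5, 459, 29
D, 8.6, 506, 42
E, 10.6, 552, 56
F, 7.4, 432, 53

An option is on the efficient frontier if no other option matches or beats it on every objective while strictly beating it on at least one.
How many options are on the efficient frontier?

A: dominated by C (defect rate 3.5≤10.3, capacity 459≥181, unit cost 29≤60).
B: not dominated (best defect rate).
C: not dominated.
D: not dominated.
E: not dominated (best capacity).
F: dominated by C (defect rate 3.5≤7.4, capacity 459≥432, unit cost 29≤53).
Pareto-optimal: B, C, D, E → 4.

4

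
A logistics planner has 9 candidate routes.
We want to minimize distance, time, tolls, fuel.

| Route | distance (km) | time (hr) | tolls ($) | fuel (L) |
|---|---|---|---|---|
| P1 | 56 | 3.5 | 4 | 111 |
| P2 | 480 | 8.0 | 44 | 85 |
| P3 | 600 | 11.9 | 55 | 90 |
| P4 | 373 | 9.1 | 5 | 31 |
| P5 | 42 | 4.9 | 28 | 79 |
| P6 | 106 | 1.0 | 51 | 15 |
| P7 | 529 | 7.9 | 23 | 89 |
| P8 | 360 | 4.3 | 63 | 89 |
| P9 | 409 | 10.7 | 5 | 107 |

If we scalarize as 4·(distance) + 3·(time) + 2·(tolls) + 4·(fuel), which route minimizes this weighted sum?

P5

P1: 4·56 + 3·3.5 + 2·4 + 4·111 = 686.5
P2: 4·480 + 3·8.0 + 2·44 + 4·85 = 2372.0
P3: 4·600 + 3·11.9 + 2·55 + 4·90 = 2905.7
P4: 4·373 + 3·9.1 + 2·5 + 4·31 = 1653.3
P5: 4·42 + 3·4.9 + 2·28 + 4·79 = 554.7
P6: 4·106 + 3·1.0 + 2·51 + 4·15 = 589.0
P7: 4·529 + 3·7.9 + 2·23 + 4·89 = 2541.7
P8: 4·360 + 3·4.3 + 2·63 + 4·89 = 1934.9
P9: 4·409 + 3·10.7 + 2·5 + 4·107 = 2106.1
Lowest: P5 at 554.7.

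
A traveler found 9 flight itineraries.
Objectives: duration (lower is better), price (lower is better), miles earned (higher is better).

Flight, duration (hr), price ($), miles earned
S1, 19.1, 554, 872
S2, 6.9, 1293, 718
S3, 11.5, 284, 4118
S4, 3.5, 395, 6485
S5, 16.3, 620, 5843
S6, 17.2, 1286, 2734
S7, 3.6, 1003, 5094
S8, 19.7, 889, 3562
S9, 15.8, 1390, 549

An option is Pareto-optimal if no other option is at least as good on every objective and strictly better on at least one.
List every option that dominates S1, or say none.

S3: duration 11.5≤19.1, price 284≤554, miles earned 4118≥872 — dominates S1.
S4: duration 3.5≤19.1, price 395≤554, miles earned 6485≥872 — dominates S1.
Others (S2, S5, S6, S7, S8, S9) are each worse than S1 on at least one objective.

S3, S4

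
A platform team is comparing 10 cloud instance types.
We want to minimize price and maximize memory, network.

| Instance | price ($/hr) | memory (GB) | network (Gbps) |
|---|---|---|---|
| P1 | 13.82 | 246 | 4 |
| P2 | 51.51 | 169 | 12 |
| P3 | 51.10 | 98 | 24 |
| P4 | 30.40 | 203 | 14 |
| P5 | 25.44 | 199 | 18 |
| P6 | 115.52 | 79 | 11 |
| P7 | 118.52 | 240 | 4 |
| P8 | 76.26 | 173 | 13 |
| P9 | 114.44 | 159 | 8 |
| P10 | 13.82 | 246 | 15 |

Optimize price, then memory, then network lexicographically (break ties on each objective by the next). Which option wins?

P10

First minimize price: best is 13.82, kept {P1, P10}.
Then maximize memory: best is 246, kept {P1, P10}.
Then maximize network: best is 15, kept {P10}.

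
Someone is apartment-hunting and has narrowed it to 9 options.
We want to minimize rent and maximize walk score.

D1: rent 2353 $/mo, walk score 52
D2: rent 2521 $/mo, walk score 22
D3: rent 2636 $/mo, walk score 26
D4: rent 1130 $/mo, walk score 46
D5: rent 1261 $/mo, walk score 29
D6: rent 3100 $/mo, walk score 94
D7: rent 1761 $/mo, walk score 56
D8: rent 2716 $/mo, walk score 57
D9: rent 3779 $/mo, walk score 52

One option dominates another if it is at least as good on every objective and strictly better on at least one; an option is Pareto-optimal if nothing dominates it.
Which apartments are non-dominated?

D4, D6, D7, D8

D1: dominated by D7 (rent 1761≤2353, walk score 56≥52).
D2: dominated by D1 (rent 2353≤2521, walk score 52≥22).
D3: dominated by D1 (rent 2353≤2636, walk score 52≥26).
D4: not dominated (best rent).
D5: dominated by D4 (rent 1130≤1261, walk score 46≥29).
D6: not dominated (best walk score).
D7: not dominated.
D8: not dominated.
D9: dominated by D1 (rent 2353≤3779, walk score 52≥52).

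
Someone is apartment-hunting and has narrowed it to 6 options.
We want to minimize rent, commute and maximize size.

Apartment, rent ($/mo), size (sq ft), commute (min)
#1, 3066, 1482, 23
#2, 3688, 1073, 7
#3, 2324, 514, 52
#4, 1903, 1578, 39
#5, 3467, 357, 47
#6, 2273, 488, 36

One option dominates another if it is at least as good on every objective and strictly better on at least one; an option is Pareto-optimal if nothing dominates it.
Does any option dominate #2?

No

#1: worse on commute (23 vs 7).
#3: worse on size (514 vs 1073).
#4: worse on commute (39 vs 7).
#5: worse on size (357 vs 1073).
#6: worse on size (488 vs 1073).
No option is at least as good as #2 on every objective and strictly better on one.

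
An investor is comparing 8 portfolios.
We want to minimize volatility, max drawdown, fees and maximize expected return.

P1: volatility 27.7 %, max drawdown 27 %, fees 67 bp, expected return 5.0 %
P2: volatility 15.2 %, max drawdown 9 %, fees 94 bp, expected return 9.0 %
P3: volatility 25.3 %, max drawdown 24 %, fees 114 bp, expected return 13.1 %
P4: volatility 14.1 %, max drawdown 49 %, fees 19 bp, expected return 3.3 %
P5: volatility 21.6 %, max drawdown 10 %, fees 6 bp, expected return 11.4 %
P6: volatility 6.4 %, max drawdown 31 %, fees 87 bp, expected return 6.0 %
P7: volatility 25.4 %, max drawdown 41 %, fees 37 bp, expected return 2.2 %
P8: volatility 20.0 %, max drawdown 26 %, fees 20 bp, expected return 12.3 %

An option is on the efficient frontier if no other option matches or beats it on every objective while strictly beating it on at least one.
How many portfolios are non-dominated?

P1: dominated by P5 (volatility 21.6≤27.7, max drawdown 10≤27, fees 6≤67, expected return 11.4≥5.0).
P2: not dominated (best max drawdown).
P3: not dominated (best expected return).
P4: not dominated.
P5: not dominated (best fees).
P6: not dominated (best volatility).
P7: dominated by P5 (volatility 21.6≤25.4, max drawdown 10≤41, fees 6≤37, expected return 11.4≥2.2).
P8: not dominated.
Pareto-optimal: P2, P3, P4, P5, P6, P8 → 6.

6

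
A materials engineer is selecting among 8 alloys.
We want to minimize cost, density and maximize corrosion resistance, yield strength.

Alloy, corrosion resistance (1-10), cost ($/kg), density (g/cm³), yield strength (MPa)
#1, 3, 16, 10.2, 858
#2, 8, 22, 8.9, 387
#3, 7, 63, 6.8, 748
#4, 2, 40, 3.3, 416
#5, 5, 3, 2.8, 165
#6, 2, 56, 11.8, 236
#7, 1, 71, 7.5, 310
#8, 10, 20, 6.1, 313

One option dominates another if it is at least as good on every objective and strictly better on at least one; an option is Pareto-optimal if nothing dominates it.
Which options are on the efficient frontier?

#1: not dominated (best yield strength).
#2: not dominated.
#3: not dominated.
#4: not dominated.
#5: not dominated (best cost).
#6: dominated by #1 (corrosion resistance 3≥2, cost 16≤56, density 10.2≤11.8, yield strength 858≥236).
#7: dominated by #3 (corrosion resistance 7≥1, cost 63≤71, density 6.8≤7.5, yield strength 748≥310).
#8: not dominated (best corrosion resistance).

#1, #2, #3, #4, #5, #8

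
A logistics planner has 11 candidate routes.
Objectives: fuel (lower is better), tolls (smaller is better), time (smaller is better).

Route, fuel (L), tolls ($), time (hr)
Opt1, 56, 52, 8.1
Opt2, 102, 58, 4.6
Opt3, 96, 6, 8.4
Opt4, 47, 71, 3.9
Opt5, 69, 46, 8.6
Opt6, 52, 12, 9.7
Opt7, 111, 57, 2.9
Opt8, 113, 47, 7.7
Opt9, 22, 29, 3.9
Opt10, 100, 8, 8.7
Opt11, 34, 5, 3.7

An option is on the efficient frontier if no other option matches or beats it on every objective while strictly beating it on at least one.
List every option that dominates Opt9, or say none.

Opt1: worse on fuel (56 vs 22).
Opt2: worse on fuel (102 vs 22).
Opt3: worse on fuel (96 vs 22).
Opt4: worse on fuel (47 vs 22).
Opt5: worse on fuel (69 vs 22).
Opt6: worse on fuel (52 vs 22).
Opt7: worse on fuel (111 vs 22).
Opt8: worse on fuel (113 vs 22).
Opt10: worse on fuel (100 vs 22).
Opt11: worse on fuel (34 vs 22).
No option dominates Opt9.

none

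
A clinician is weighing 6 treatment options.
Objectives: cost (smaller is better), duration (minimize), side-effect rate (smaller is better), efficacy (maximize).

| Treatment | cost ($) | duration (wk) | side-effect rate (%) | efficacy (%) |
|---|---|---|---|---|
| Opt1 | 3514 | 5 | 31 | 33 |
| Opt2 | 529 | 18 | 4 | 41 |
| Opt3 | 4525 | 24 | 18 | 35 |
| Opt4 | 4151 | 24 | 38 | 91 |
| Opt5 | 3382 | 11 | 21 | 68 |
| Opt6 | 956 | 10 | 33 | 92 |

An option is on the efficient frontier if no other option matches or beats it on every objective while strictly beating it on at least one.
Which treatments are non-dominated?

Opt1: not dominated (best duration).
Opt2: not dominated (best cost).
Opt3: dominated by Opt2 (cost 529≤4525, duration 18≤24, side-effect rate 4≤18, efficacy 41≥35).
Opt4: dominated by Opt6 (cost 956≤4151, duration 10≤24, side-effect rate 33≤38, efficacy 92≥91).
Opt5: not dominated.
Opt6: not dominated (best efficacy).

Opt1, Opt2, Opt5, Opt6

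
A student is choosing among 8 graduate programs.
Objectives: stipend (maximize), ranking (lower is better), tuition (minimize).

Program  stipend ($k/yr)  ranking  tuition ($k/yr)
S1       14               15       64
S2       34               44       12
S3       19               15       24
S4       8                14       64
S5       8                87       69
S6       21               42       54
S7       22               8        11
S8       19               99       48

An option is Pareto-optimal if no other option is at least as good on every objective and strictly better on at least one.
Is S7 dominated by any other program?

No

S1: worse on stipend (14 vs 22).
S2: worse on ranking (44 vs 8).
S3: worse on stipend (19 vs 22).
S4: worse on stipend (8 vs 22).
S5: worse on stipend (8 vs 22).
S6: worse on stipend (21 vs 22).
S8: worse on stipend (19 vs 22).
No option is at least as good as S7 on every objective and strictly better on one.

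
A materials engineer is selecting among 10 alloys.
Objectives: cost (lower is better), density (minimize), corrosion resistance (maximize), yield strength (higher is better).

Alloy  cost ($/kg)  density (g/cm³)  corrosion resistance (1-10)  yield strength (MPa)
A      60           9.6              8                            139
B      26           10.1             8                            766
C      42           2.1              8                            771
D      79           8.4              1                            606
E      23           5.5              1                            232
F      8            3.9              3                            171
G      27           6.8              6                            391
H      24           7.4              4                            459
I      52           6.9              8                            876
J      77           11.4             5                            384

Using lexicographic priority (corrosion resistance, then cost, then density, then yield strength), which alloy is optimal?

B

First maximize corrosion resistance: best is 8, kept {A, B, C, I}.
Then minimize cost: best is 26, kept {B}.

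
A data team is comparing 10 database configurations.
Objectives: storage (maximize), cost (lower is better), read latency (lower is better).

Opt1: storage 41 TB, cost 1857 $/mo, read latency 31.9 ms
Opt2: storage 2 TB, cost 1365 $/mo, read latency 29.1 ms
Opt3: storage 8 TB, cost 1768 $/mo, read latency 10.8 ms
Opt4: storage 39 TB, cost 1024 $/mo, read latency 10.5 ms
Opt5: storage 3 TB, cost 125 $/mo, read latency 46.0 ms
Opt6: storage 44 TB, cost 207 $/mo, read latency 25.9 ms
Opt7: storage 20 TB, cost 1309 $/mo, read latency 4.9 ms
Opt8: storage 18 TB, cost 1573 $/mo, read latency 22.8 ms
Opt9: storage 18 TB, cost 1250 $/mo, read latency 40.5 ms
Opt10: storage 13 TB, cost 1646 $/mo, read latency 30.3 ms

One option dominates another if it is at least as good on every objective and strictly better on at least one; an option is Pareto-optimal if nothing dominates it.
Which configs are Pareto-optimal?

Opt1: dominated by Opt6 (storage 44≥41, cost 207≤1857, read latency 25.9≤31.9).
Opt2: dominated by Opt4 (storage 39≥2, cost 1024≤1365, read latency 10.5≤29.1).
Opt3: dominated by Opt4 (storage 39≥8, cost 1024≤1768, read latency 10.5≤10.8).
Opt4: not dominated.
Opt5: not dominated (best cost).
Opt6: not dominated (best storage).
Opt7: not dominated (best read latency).
Opt8: dominated by Opt4 (storage 39≥18, cost 1024≤1573, read latency 10.5≤22.8).
Opt9: dominated by Opt4 (storage 39≥18, cost 1024≤1250, read latency 10.5≤40.5).
Opt10: dominated by Opt4 (storage 39≥13, cost 1024≤1646, read latency 10.5≤30.3).

Opt4, Opt5, Opt6, Opt7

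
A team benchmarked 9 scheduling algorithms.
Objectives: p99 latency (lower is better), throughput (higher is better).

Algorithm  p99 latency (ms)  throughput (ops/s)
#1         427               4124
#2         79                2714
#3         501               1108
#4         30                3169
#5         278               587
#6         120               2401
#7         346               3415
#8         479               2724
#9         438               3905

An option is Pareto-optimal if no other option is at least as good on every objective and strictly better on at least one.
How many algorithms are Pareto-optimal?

#1: not dominated (best throughput).
#2: dominated by #4 (p99 latency 30≤79, throughput 3169≥2714).
#3: dominated by #1 (p99 latency 427≤501, throughput 4124≥1108).
#4: not dominated (best p99 latency).
#5: dominated by #2 (p99 latency 79≤278, throughput 2714≥587).
#6: dominated by #2 (p99 latency 79≤120, throughput 2714≥2401).
#7: not dominated.
#8: dominated by #1 (p99 latency 427≤479, throughput 4124≥2724).
#9: dominated by #1 (p99 latency 427≤438, throughput 4124≥3905).
Pareto-optimal: #1, #4, #7 → 3.

3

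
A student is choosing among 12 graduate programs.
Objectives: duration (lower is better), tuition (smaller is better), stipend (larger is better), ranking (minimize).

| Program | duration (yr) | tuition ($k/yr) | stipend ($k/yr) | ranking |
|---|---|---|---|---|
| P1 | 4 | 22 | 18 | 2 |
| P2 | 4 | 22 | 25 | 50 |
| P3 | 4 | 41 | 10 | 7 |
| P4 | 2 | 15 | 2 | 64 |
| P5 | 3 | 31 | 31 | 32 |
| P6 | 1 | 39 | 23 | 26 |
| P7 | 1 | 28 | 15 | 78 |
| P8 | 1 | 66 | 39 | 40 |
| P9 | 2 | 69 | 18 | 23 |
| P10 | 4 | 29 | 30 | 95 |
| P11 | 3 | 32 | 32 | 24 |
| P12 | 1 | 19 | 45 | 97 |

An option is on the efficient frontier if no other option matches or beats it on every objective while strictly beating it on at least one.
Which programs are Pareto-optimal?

P1: not dominated (best ranking).
P2: not dominated.
P3: dominated by P1 (duration 4≤4, tuition 22≤41, stipend 18≥10, ranking 2≤7).
P4: not dominated (best tuition).
P5: not dominated.
P6: not dominated.
P7: not dominated.
P8: not dominated.
P9: not dominated.
P10: not dominated.
P11: not dominated.
P12: not dominated (best stipend).

P1, P2, P4, P5, P6, P7, P8, P9, P10, P11, P12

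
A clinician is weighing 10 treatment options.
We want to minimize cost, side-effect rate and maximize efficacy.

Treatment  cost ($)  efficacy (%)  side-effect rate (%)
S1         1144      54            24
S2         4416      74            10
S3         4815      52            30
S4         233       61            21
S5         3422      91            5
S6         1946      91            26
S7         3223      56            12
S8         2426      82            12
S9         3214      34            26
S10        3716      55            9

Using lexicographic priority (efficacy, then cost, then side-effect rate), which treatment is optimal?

First maximize efficacy: best is 91, kept {S5, S6}.
Then minimize cost: best is 1946, kept {S6}.

S6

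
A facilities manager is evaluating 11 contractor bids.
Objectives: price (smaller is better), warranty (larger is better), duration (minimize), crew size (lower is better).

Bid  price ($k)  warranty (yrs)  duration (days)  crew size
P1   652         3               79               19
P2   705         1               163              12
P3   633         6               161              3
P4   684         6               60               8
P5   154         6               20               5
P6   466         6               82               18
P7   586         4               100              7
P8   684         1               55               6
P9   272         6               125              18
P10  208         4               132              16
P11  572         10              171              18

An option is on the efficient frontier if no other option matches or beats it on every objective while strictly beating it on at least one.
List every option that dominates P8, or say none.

P5

P5: price 154≤684, warranty 6≥1, duration 20≤55, crew size 5≤6 — dominates P8.
Others (P1, P2, P3, P4, P6, P7, P9, P10, P11) are each worse than P8 on at least one objective.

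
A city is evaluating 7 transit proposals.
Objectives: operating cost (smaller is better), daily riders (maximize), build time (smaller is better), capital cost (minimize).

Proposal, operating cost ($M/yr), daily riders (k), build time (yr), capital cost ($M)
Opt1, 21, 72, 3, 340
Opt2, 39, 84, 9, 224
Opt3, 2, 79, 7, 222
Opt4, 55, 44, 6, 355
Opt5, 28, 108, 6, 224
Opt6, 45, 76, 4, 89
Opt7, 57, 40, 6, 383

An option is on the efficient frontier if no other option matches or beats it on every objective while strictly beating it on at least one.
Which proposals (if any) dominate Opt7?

Opt1: operating cost 21≤57, daily riders 72≥40, build time 3≤6, capital cost 340≤383 — dominates Opt7.
Opt4: operating cost 55≤57, daily riders 44≥40, build time 6≤6, capital cost 355≤383 — dominates Opt7.
Opt5: operating cost 28≤57, daily riders 108≥40, build time 6≤6, capital cost 224≤383 — dominates Opt7.
Opt6: operating cost 45≤57, daily riders 76≥40, build time 4≤6, capital cost 89≤383 — dominates Opt7.
Others (Opt2, Opt3) are each worse than Opt7 on at least one objective.

Opt1, Opt4, Opt5, Opt6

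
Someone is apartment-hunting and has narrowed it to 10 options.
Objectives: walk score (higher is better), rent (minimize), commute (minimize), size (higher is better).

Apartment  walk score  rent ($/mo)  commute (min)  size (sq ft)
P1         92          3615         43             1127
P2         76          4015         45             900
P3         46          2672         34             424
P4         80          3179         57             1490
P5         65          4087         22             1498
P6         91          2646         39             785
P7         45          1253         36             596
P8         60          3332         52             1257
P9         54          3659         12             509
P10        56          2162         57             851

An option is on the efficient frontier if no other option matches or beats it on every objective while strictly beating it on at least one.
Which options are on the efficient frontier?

P1, P3, P4, P5, P6, P7, P8, P9, P10

P1: not dominated (best walk score).
P2: dominated by P1 (walk score 92≥76, rent 3615≤4015, commute 43≤45, size 1127≥900).
P3: not dominated.
P4: not dominated.
P5: not dominated (best size).
P6: not dominated.
P7: not dominated (best rent).
P8: not dominated.
P9: not dominated (best commute).
P10: not dominated.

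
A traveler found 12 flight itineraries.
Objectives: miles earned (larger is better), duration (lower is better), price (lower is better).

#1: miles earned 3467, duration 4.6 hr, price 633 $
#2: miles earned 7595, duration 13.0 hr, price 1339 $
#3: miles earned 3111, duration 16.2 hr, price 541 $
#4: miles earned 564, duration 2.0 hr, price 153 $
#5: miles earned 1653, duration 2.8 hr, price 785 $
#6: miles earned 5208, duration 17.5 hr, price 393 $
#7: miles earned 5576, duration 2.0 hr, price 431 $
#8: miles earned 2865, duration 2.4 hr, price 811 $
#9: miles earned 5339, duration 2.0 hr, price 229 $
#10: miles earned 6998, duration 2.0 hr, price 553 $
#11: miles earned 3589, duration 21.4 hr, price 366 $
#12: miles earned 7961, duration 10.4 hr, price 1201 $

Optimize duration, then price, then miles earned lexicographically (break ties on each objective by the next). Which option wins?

#4

First minimize duration: best is 2.0, kept {#4, #7, #9, #10}.
Then minimize price: best is 153, kept {#4}.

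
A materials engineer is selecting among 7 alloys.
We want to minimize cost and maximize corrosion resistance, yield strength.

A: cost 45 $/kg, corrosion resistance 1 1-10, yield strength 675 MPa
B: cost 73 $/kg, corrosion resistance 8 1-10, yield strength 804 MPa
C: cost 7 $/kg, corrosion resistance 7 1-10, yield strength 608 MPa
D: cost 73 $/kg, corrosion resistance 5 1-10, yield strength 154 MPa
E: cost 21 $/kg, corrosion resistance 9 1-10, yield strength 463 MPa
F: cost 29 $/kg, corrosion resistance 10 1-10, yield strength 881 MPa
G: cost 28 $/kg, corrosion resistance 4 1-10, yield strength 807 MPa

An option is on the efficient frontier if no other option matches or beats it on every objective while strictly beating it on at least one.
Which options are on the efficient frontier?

C, E, F, G

A: dominated by F (cost 29≤45, corrosion resistance 10≥1, yield strength 881≥675).
B: dominated by F (cost 29≤73, corrosion resistance 10≥8, yield strength 881≥804).
C: not dominated (best cost).
D: dominated by B (cost 73≤73, corrosion resistance 8≥5, yield strength 804≥154).
E: not dominated.
F: not dominated (best corrosion resistance).
G: not dominated.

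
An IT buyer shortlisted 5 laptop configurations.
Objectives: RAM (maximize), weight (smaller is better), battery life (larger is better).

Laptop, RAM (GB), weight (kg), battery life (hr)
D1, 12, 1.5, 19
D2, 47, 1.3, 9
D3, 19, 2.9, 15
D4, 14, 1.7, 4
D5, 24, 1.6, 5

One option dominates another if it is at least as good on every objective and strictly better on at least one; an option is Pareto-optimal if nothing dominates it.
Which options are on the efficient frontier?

D1, D2, D3

D1: not dominated (best battery life).
D2: not dominated (best RAM).
D3: not dominated.
D4: dominated by D2 (RAM 47≥14, weight 1.3≤1.7, battery life 9≥4).
D5: dominated by D2 (RAM 47≥24, weight 1.3≤1.6, battery life 9≥5).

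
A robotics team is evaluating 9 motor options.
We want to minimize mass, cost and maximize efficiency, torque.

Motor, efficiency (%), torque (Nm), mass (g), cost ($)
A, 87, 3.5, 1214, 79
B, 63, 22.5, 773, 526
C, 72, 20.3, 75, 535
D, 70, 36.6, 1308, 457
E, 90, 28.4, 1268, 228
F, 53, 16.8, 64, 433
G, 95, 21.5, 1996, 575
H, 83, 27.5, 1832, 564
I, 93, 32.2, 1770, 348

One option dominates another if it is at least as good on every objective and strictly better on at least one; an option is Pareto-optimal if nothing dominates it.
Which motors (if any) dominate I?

none

A: worse on efficiency (87 vs 93).
B: worse on efficiency (63 vs 93).
C: worse on efficiency (72 vs 93).
D: worse on efficiency (70 vs 93).
E: worse on efficiency (90 vs 93).
F: worse on efficiency (53 vs 93).
G: worse on torque (21.5 vs 32.2).
H: worse on efficiency (83 vs 93).
No option dominates I.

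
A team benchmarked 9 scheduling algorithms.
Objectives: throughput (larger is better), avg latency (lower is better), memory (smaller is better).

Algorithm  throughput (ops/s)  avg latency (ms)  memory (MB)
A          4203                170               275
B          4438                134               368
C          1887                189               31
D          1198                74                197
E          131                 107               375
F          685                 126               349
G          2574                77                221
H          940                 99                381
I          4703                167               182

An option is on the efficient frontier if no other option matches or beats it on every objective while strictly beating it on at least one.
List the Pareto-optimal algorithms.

A: dominated by I (throughput 4703≥4203, avg latency 167≤170, memory 182≤275).
B: not dominated.
C: not dominated (best memory).
D: not dominated (best avg latency).
E: dominated by D (throughput 1198≥131, avg latency 74≤107, memory 197≤375).
F: dominated by D (throughput 1198≥685, avg latency 74≤126, memory 197≤349).
G: not dominated.
H: dominated by D (throughput 1198≥940, avg latency 74≤99, memory 197≤381).
I: not dominated (best throughput).

B, C, D, G, I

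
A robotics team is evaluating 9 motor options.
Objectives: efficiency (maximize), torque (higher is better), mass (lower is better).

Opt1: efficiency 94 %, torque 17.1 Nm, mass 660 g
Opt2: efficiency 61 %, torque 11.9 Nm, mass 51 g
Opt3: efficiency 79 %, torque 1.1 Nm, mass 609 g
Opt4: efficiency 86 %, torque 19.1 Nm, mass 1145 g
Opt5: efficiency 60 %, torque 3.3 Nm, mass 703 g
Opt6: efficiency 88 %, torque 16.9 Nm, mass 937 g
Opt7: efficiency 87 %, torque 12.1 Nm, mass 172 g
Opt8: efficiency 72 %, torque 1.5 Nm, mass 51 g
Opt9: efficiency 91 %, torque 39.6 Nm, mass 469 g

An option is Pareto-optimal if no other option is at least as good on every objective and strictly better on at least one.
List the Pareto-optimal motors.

Opt1: not dominated (best efficiency).
Opt2: not dominated.
Opt3: dominated by Opt7 (efficiency 87≥79, torque 12.1≥1.1, mass 172≤609).
Opt4: dominated by Opt9 (efficiency 91≥86, torque 39.6≥19.1, mass 469≤1145).
Opt5: dominated by Opt1 (efficiency 94≥60, torque 17.1≥3.3, mass 660≤703).
Opt6: dominated by Opt1 (efficiency 94≥88, torque 17.1≥16.9, mass 660≤937).
Opt7: not dominated.
Opt8: not dominated.
Opt9: not dominated (best torque).

Opt1, Opt2, Opt7, Opt8, Opt9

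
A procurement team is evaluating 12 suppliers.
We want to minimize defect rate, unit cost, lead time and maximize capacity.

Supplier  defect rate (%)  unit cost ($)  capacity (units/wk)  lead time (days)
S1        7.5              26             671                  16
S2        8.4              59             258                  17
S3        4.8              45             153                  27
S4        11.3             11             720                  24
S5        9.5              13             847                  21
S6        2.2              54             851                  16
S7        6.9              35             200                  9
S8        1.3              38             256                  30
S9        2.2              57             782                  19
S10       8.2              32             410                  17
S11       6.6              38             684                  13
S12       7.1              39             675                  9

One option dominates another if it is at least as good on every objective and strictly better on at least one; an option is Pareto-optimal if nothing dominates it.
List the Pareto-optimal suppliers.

S1: not dominated.
S2: dominated by S1 (defect rate 7.5≤8.4, unit cost 26≤59, capacity 671≥258, lead time 16≤17).
S3: not dominated.
S4: not dominated (best unit cost).
S5: not dominated.
S6: not dominated (best capacity).
S7: not dominated.
S8: not dominated (best defect rate).
S9: dominated by S6 (defect rate 2.2≤2.2, unit cost 54≤57, capacity 851≥782, lead time 16≤19).
S10: dominated by S1 (defect rate 7.5≤8.2, unit cost 26≤32, capacity 671≥410, lead time 16≤17).
S11: not dominated.
S12: not dominated.

S1, S3, S4, S5, S6, S7, S8, S11, S12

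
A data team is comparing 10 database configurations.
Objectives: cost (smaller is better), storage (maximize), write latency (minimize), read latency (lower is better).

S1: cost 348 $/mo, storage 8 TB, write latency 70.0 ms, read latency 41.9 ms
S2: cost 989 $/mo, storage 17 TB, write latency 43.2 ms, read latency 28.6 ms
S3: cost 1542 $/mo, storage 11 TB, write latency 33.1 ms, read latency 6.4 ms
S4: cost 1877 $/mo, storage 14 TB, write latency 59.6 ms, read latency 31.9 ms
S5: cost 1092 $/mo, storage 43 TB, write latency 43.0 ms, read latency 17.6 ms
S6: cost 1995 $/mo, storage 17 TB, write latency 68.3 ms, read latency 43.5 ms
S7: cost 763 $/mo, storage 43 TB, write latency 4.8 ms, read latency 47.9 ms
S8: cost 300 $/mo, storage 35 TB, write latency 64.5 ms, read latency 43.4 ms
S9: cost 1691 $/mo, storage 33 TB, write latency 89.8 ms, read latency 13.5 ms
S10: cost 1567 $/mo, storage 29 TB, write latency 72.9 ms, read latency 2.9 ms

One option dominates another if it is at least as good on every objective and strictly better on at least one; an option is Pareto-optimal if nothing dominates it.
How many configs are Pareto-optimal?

8

S1: not dominated.
S2: not dominated.
S3: not dominated.
S4: dominated by S2 (cost 989≤1877, storage 17≥14, write latency 43.2≤59.6, read latency 28.6≤31.9).
S5: not dominated.
S6: dominated by S2 (cost 989≤1995, storage 17≥17, write latency 43.2≤68.3, read latency 28.6≤43.5).
S7: not dominated (best write latency).
S8: not dominated (best cost).
S9: not dominated.
S10: not dominated (best read latency).
Pareto-optimal: S1, S2, S3, S5, S7, S8, S9, S10 → 8.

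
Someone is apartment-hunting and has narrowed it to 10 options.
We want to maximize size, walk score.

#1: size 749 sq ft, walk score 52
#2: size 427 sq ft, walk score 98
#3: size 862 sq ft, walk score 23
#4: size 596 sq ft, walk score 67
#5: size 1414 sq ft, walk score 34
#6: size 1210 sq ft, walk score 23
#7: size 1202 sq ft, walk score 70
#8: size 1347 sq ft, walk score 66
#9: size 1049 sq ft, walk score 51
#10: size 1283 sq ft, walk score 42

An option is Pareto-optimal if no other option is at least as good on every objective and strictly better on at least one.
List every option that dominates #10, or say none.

#8: size 1347≥1283, walk score 66≥42 — dominates #10.
Others (#1, #2, #3, #4, #5, #6, #7, #9) are each worse than #10 on at least one objective.

#8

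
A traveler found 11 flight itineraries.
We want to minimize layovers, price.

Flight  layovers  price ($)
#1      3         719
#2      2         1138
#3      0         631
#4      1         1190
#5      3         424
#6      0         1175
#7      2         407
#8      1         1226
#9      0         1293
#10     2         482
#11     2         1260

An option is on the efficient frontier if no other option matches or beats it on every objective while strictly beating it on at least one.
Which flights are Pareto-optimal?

#1: dominated by #3 (layovers 0≤3, price 631≤719).
#2: dominated by #3 (layovers 0≤2, price 631≤1138).
#3: not dominated.
#4: dominated by #3 (layovers 0≤1, price 631≤1190).
#5: dominated by #7 (layovers 2≤3, price 407≤424).
#6: dominated by #3 (layovers 0≤0, price 631≤1175).
#7: not dominated (best price).
#8: dominated by #3 (layovers 0≤1, price 631≤1226).
#9: dominated by #3 (layovers 0≤0, price 631≤1293).
#10: dominated by #7 (layovers 2≤2, price 407≤482).
#11: dominated by #2 (layovers 2≤2, price 1138≤1260).

#3, #7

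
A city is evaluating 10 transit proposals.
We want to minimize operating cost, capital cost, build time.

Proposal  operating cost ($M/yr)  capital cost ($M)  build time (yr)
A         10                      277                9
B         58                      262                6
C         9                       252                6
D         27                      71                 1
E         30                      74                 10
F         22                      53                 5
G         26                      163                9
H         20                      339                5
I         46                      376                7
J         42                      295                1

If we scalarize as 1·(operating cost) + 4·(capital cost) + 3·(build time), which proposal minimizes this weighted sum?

F

A: 1·10 + 4·277 + 3·9 = 1145
B: 1·58 + 4·262 + 3·6 = 1124
C: 1·9 + 4·252 + 3·6 = 1035
D: 1·27 + 4·71 + 3·1 = 314
E: 1·30 + 4·74 + 3·10 = 356
F: 1·22 + 4·53 + 3·5 = 249
G: 1·26 + 4·163 + 3·9 = 705
H: 1·20 + 4·339 + 3·5 = 1391
I: 1·46 + 4·376 + 3·7 = 1571
J: 1·42 + 4·295 + 3·1 = 1225
Lowest: F at 249.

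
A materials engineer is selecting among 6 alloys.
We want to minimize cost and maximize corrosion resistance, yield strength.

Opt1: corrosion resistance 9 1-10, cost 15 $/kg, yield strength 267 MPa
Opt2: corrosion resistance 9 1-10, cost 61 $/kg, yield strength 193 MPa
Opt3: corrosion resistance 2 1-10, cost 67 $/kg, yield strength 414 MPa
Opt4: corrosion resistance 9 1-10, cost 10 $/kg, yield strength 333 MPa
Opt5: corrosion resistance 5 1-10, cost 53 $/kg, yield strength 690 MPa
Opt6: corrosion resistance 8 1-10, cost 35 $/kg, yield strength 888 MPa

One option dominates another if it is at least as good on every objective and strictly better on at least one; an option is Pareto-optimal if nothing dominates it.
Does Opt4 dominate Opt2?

Opt4 vs Opt2: corrosion resistance 9≥9, cost 10≤61, yield strength 333≥193 — Opt4 is at least as good on every objective with at least one strict improvement.

Yes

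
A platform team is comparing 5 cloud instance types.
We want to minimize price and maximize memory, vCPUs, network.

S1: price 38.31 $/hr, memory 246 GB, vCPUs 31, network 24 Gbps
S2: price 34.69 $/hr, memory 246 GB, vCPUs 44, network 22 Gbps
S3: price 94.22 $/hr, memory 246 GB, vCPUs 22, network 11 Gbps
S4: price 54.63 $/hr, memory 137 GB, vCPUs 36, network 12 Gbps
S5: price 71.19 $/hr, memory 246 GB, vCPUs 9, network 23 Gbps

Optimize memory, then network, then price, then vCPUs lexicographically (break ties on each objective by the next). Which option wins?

S1

First maximize memory: best is 246, kept {S1, S2, S3, S5}.
Then maximize network: best is 24, kept {S1}.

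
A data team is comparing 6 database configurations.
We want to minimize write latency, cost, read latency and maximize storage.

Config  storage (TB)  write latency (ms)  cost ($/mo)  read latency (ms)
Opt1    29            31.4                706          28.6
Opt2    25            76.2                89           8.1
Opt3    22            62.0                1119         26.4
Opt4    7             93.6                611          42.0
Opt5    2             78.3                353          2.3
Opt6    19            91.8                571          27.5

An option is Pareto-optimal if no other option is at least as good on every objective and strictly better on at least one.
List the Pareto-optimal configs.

Opt1, Opt2, Opt3, Opt5

Opt1: not dominated (best storage).
Opt2: not dominated (best cost).
Opt3: not dominated.
Opt4: dominated by Opt2 (storage 25≥7, write latency 76.2≤93.6, cost 89≤611, read latency 8.1≤42.0).
Opt5: not dominated (best read latency).
Opt6: dominated by Opt2 (storage 25≥19, write latency 76.2≤91.8, cost 89≤571, read latency 8.1≤27.5).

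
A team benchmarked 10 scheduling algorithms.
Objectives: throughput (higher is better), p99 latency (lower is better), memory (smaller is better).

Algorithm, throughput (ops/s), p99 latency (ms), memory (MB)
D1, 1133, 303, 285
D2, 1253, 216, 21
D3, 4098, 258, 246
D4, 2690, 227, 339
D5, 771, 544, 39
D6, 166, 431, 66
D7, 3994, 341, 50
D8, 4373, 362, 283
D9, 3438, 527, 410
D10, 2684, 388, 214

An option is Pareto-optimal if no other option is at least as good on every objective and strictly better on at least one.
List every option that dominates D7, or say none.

D1: worse on throughput (1133 vs 3994).
D2: worse on throughput (1253 vs 3994).
D3: worse on memory (246 vs 50).
D4: worse on throughput (2690 vs 3994).
D5: worse on throughput (771 vs 3994).
D6: worse on throughput (166 vs 3994).
D8: worse on p99 latency (362 vs 341).
D9: worse on throughput (3438 vs 3994).
D10: worse on throughput (2684 vs 3994).
No option dominates D7.

none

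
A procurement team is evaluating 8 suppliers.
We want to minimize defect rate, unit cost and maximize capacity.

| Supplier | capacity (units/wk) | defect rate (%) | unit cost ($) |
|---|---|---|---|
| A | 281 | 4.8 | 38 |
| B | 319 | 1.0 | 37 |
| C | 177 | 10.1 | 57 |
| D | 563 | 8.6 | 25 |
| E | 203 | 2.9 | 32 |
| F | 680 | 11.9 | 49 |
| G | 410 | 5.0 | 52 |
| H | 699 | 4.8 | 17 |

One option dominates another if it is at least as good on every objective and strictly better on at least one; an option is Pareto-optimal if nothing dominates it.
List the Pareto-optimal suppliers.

A: dominated by B (capacity 319≥281, defect rate 1.0≤4.8, unit cost 37≤38).
B: not dominated (best defect rate).
C: dominated by A (capacity 281≥177, defect rate 4.8≤10.1, unit cost 38≤57).
D: dominated by H (capacity 699≥563, defect rate 4.8≤8.6, unit cost 17≤25).
E: not dominated.
F: dominated by H (capacity 699≥680, defect rate 4.8≤11.9, unit cost 17≤49).
G: dominated by H (capacity 699≥410, defect rate 4.8≤5.0, unit cost 17≤52).
H: not dominated (best capacity).

B, E, H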